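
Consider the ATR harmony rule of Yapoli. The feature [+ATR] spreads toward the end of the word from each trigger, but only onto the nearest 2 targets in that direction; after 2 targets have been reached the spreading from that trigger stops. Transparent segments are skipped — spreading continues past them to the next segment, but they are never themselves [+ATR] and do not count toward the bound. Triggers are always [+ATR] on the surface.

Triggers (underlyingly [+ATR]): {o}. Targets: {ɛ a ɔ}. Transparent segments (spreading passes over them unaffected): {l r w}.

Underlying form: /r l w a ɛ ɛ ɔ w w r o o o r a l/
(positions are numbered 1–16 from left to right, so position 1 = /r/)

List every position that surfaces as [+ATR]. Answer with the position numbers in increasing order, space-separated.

11 12 13 15

From /o/ at 11 rightward: 12 /o/ is itself a trigger — this domain ends here.
From /o/ at 12 rightward: 13 /o/ is itself a trigger — this domain ends here.
From /o/ at 13 rightward: 14 /r/ transparent; 15 /a/ → [+ATR]; 16 /l/ transparent; word edge.
Targets with no active source: positions 4 5 6 7 stay [-ATR].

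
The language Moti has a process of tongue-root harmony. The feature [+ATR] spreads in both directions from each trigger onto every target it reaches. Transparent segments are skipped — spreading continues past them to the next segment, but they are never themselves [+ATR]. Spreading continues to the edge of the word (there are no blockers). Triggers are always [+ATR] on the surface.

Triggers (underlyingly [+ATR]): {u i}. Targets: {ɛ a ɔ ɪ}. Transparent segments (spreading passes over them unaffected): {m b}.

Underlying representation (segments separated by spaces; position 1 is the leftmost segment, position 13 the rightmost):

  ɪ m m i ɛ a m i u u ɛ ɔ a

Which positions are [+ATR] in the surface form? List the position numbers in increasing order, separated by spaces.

1 4 5 6 8 9 10 11 12 13

From /i/ at 4 rightward: 5 /ɛ/ → [+ATR]; 6 /a/ → [+ATR]; 7 /m/ transparent; 8 /i/ is itself a trigger — this domain ends here.
From /i/ at 4 leftward: 3 /m/ transparent; 2 /m/ transparent; 1 /ɪ/ → [+ATR]; word edge.
From /i/ at 8 rightward: 9 /u/ is itself a trigger — this domain ends here.
From /i/ at 8 leftward: 7 /m/ transparent; 6 /a/ → [+ATR]; 5 /ɛ/ → [+ATR]; 4 /i/ is itself a trigger — this domain ends here.
From /u/ at 9 rightward: 10 /u/ is itself a trigger — this domain ends here.
From /u/ at 9 leftward: 8 /i/ is itself a trigger — this domain ends here.
From /u/ at 10 rightward: 11 /ɛ/ → [+ATR]; 12 /ɔ/ → [+ATR]; 13 /a/ → [+ATR]; word edge.
From /u/ at 10 leftward: 9 /u/ is itself a trigger — this domain ends here.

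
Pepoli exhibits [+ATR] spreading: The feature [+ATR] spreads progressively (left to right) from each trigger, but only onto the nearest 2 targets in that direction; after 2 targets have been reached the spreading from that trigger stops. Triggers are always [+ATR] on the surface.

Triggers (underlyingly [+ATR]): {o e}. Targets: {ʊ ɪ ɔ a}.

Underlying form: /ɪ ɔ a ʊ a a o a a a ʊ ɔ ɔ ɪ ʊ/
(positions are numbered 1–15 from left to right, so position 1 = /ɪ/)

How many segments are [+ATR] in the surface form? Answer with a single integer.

From /o/ at 7 rightward: 8 /a/ → [+ATR]; 9 /a/ → [+ATR]; bound reached.
Targets with no active source: positions 1 2 3 4 5 6 10 11 12 13 14 15 stay [-ATR].
[+ATR] positions on the surface: 7 8 9.

3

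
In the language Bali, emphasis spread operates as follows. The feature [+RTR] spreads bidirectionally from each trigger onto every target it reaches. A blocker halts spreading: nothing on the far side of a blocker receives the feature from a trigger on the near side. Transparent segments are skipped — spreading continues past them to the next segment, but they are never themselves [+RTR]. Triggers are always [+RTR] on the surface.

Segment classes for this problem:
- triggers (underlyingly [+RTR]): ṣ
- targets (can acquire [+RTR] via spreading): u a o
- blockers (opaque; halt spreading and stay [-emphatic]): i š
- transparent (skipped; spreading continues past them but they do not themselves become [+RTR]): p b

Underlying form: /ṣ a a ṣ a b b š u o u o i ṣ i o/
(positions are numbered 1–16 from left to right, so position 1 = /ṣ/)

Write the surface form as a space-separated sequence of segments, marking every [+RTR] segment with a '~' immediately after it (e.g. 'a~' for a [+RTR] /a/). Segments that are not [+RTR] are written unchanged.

ṣ~ a~ a~ ṣ~ a~ b b š u o u o i ṣ~ i o

From /ṣ/ at 1 rightward: 2 /a/ → [+RTR]; 3 /a/ → [+RTR]; 4 /ṣ/ is itself a trigger — this domain ends here.
From /ṣ/ at 1 leftward: word edge.
From /ṣ/ at 4 rightward: 5 /a/ → [+RTR]; 6 /b/ transparent; 7 /b/ transparent; 8 /š/ blocks.
From /ṣ/ at 4 leftward: 3 /a/ → [+RTR]; 2 /a/ → [+RTR]; 1 /ṣ/ is itself a trigger — this domain ends here.
From /ṣ/ at 14 rightward: 15 /i/ blocks.
From /ṣ/ at 14 leftward: 13 /i/ blocks.
Targets with no active source: positions 9 10 11 12 16 stay [-emphatic].
[+RTR] positions on the surface: 1 2 3 4 5 14.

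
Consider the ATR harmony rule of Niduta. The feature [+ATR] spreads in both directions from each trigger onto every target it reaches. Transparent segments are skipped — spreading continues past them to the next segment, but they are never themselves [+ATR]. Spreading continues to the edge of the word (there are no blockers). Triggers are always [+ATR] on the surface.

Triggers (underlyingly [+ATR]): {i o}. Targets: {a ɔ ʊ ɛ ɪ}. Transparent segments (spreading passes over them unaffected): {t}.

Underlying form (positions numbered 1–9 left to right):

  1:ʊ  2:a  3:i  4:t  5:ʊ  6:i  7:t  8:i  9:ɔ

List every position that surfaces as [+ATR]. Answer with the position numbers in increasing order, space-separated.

1 2 3 5 6 8 9

From /i/ at 3 rightward: 4 /t/ transparent; 5 /ʊ/ → [+ATR]; 6 /i/ is itself a trigger — this domain ends here.
From /i/ at 3 leftward: 2 /a/ → [+ATR]; 1 /ʊ/ → [+ATR]; word edge.
From /i/ at 6 rightward: 7 /t/ transparent; 8 /i/ is itself a trigger — this domain ends here.
From /i/ at 6 leftward: 5 /ʊ/ → [+ATR]; 4 /t/ transparent; 3 /i/ is itself a trigger — this domain ends here.
From /i/ at 8 rightward: 9 /ɔ/ → [+ATR]; word edge.
From /i/ at 8 leftward: 7 /t/ transparent; 6 /i/ is itself a trigger — this domain ends here.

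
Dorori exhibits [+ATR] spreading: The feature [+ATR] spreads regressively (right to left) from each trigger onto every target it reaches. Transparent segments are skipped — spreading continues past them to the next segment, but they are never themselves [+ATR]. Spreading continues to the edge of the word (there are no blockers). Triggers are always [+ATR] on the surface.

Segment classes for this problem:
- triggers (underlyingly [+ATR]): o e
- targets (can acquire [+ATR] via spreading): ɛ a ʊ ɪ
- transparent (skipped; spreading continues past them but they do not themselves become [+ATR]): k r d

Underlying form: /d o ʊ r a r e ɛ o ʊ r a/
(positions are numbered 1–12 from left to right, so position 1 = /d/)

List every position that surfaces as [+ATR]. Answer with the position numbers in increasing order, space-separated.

2 3 5 7 8 9

From /o/ at 2 leftward: 1 /d/ transparent; word edge.
From /e/ at 7 leftward: 6 /r/ transparent; 5 /a/ → [+ATR]; 4 /r/ transparent; 3 /ʊ/ → [+ATR]; 2 /o/ is itself a trigger — this domain ends here.
From /o/ at 9 leftward: 8 /ɛ/ → [+ATR]; 7 /e/ is itself a trigger — this domain ends here.
Targets with no active source: positions 10 12 stay [-ATR].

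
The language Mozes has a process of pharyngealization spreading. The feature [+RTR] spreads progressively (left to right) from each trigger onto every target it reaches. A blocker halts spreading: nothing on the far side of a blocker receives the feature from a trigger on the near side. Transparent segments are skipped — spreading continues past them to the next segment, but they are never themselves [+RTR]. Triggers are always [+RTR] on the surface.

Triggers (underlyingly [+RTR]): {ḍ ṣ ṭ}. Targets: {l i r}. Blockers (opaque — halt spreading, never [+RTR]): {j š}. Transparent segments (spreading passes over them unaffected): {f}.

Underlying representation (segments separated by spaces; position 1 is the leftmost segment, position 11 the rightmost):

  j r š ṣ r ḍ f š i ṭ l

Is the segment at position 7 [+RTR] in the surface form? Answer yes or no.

no

From /ṣ/ at 4 rightward: 5 /r/ → [+RTR]; 6 /ḍ/ is itself a trigger — this domain ends here.
From /ḍ/ at 6 rightward: 7 /f/ transparent; 8 /š/ blocks.
From /ṭ/ at 10 rightward: 11 /l/ → [+RTR]; word edge.
Targets with no active source: positions 2 9 stay [-emphatic].
[+RTR] positions on the surface: 4 5 6 10 11.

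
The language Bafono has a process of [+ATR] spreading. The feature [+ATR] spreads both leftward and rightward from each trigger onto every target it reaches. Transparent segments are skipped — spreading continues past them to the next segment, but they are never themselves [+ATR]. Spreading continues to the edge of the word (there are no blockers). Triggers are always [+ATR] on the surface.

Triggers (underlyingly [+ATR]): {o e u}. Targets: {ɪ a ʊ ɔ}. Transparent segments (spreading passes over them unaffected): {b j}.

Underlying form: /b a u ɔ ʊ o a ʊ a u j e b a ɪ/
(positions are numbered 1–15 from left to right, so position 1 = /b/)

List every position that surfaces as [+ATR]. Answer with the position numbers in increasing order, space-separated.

From /u/ at 3 rightward: 4 /ɔ/ → [+ATR]; 5 /ʊ/ → [+ATR]; 6 /o/ is itself a trigger — this domain ends here.
From /u/ at 3 leftward: 2 /a/ → [+ATR]; 1 /b/ transparent; word edge.
From /o/ at 6 rightward: 7 /a/ → [+ATR]; 8 /ʊ/ → [+ATR]; 9 /a/ → [+ATR]; 10 /u/ is itself a trigger — this domain ends here.
From /o/ at 6 leftward: 5 /ʊ/ → [+ATR]; 4 /ɔ/ → [+ATR]; 3 /u/ is itself a trigger — this domain ends here.
From /u/ at 10 rightward: 11 /j/ transparent; 12 /e/ is itself a trigger — this domain ends here.
From /u/ at 10 leftward: 9 /a/ → [+ATR]; 8 /ʊ/ → [+ATR]; 7 /a/ → [+ATR]; 6 /o/ is itself a trigger — this domain ends here.
From /e/ at 12 rightward: 13 /b/ transparent; 14 /a/ → [+ATR]; 15 /ɪ/ → [+ATR]; word edge.
From /e/ at 12 leftward: 11 /j/ transparent; 10 /u/ is itself a trigger — this domain ends here.

2 3 4 5 6 7 8 9 10 12 14 15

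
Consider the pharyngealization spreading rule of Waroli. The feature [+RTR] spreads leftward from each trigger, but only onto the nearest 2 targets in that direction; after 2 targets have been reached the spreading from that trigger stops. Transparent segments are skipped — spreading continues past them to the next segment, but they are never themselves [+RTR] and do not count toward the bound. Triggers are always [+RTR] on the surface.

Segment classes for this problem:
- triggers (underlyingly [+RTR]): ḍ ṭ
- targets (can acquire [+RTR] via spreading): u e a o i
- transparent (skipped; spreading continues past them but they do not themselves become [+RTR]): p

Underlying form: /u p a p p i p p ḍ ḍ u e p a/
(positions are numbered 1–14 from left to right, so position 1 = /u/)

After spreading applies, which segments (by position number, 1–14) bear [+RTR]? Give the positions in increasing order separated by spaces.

3 6 9 10

From /ḍ/ at 9 leftward: 8 /p/ transparent; 7 /p/ transparent; 6 /i/ → [+RTR]; 5 /p/ transparent; 4 /p/ transparent; 3 /a/ → [+RTR]; bound reached.
From /ḍ/ at 10 leftward: 9 /ḍ/ is itself a trigger — this domain ends here.
Targets with no active source: positions 1 11 12 14 stay [-emphatic].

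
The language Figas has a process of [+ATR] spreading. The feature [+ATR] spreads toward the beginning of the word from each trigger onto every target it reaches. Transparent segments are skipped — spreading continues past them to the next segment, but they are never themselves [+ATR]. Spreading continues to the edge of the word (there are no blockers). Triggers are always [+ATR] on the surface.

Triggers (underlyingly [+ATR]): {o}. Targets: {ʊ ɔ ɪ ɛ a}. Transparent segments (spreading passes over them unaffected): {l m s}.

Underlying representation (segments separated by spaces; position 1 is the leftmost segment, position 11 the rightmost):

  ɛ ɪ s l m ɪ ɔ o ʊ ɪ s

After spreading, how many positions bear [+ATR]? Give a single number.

From /o/ at 8 leftward: 7 /ɔ/ → [+ATR]; 6 /ɪ/ → [+ATR]; 5 /m/ transparent; 4 /l/ transparent; 3 /s/ transparent; 2 /ɪ/ → [+ATR]; 1 /ɛ/ → [+ATR]; word edge.
Targets with no active source: positions 9 10 stay [-ATR].
[+ATR] positions on the surface: 1 2 6 7 8.

5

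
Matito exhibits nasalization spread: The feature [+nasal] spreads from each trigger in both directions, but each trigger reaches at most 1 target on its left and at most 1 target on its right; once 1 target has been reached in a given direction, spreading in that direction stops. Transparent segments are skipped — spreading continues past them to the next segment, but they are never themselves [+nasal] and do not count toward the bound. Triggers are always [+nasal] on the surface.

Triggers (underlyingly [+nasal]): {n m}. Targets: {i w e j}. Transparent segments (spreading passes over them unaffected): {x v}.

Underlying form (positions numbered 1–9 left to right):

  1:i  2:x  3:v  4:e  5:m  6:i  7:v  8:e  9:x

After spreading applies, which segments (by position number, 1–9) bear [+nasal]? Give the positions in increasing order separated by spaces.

From /m/ at 5 rightward: 6 /i/ → [+nasal]; bound reached.
From /m/ at 5 leftward: 4 /e/ → [+nasal]; bound reached.
Targets with no active source: positions 1 8 stay [-nasal].

4 5 6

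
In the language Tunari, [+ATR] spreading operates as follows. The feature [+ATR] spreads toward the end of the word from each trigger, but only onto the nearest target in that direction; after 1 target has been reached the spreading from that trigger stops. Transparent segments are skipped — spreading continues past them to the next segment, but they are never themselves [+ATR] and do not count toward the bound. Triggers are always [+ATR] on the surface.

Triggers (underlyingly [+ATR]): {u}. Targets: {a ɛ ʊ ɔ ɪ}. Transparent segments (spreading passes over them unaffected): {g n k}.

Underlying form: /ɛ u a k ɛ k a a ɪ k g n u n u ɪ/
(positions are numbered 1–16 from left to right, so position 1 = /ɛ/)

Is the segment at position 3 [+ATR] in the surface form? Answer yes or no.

yes

From /u/ at 2 rightward: 3 /a/ → [+ATR]; bound reached.
From /u/ at 13 rightward: 14 /n/ transparent; 15 /u/ is itself a trigger — this domain ends here.
From /u/ at 15 rightward: 16 /ɪ/ → [+ATR]; bound reached.
Targets with no active source: positions 1 5 7 8 9 stay [-ATR].
[+ATR] positions on the surface: 2 3 13 15 16.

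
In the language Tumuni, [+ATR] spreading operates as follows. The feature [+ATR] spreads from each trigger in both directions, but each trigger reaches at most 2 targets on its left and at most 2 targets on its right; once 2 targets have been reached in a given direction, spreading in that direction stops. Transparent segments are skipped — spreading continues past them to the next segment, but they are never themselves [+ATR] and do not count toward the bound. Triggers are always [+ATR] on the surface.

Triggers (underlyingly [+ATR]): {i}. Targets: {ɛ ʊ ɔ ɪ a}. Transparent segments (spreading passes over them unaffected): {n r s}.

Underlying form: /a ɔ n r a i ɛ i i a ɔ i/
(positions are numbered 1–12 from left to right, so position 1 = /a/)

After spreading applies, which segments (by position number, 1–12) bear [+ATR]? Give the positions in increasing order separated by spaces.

2 5 6 7 8 9 10 11 12

From /i/ at 6 rightward: 7 /ɛ/ → [+ATR]; 8 /i/ is itself a trigger — this domain ends here.
From /i/ at 6 leftward: 5 /a/ → [+ATR]; 4 /r/ transparent; 3 /n/ transparent; 2 /ɔ/ → [+ATR]; bound reached.
From /i/ at 8 rightward: 9 /i/ is itself a trigger — this domain ends here.
From /i/ at 8 leftward: 7 /ɛ/ → [+ATR]; 6 /i/ is itself a trigger — this domain ends here.
From /i/ at 9 rightward: 10 /a/ → [+ATR]; 11 /ɔ/ → [+ATR]; bound reached.
From /i/ at 9 leftward: 8 /i/ is itself a trigger — this domain ends here.
From /i/ at 12 rightward: word edge.
From /i/ at 12 leftward: 11 /ɔ/ → [+ATR]; 10 /a/ → [+ATR]; bound reached.
Target with no active source: position 1 stays [-ATR].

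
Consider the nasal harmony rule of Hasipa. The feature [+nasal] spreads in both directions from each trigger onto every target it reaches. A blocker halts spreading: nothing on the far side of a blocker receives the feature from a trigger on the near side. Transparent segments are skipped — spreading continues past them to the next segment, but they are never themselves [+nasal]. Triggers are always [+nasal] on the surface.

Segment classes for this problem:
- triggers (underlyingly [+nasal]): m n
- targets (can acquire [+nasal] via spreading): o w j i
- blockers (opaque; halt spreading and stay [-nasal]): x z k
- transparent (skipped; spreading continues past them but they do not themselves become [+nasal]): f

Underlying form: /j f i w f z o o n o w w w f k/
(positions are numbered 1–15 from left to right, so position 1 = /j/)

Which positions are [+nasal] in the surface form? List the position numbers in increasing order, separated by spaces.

7 8 9 10 11 12 13

From /n/ at 9 rightward: 10 /o/ → [+nasal]; 11 /w/ → [+nasal]; 12 /w/ → [+nasal]; 13 /w/ → [+nasal]; 14 /f/ transparent; 15 /k/ blocks.
From /n/ at 9 leftward: 8 /o/ → [+nasal]; 7 /o/ → [+nasal]; 6 /z/ blocks.
Targets with no active source: positions 1 3 4 stay [-nasal].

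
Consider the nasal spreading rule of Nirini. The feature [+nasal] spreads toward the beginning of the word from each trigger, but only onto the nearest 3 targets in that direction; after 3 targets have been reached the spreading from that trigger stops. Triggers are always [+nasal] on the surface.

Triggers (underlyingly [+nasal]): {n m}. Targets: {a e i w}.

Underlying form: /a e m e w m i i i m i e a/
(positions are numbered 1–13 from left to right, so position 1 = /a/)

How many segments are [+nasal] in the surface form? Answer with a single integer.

From /m/ at 3 leftward: 2 /e/ → [+nasal]; 1 /a/ → [+nasal]; word edge.
From /m/ at 6 leftward: 5 /w/ → [+nasal]; 4 /e/ → [+nasal]; 3 /m/ is itself a trigger — this domain ends here.
From /m/ at 10 leftward: 9 /i/ → [+nasal]; 8 /i/ → [+nasal]; 7 /i/ → [+nasal]; bound reached.
Targets with no active source: positions 11 12 13 stay [-nasal].
[+nasal] positions on the surface: 1 2 3 4 5 6 7 8 9 10.

10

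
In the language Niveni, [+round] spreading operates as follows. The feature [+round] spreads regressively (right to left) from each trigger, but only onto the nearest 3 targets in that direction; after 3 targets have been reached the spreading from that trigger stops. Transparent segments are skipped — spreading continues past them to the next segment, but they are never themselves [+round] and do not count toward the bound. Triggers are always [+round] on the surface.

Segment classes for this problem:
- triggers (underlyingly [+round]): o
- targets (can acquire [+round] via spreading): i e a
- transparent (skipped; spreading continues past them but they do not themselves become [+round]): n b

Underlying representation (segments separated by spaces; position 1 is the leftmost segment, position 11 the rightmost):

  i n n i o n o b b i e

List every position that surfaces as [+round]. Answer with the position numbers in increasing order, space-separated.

From /o/ at 5 leftward: 4 /i/ → [+round]; 3 /n/ transparent; 2 /n/ transparent; 1 /i/ → [+round]; word edge.
From /o/ at 7 leftward: 6 /n/ transparent; 5 /o/ is itself a trigger — this domain ends here.
Targets with no active source: positions 10 11 stay [-round].

1 4 5 7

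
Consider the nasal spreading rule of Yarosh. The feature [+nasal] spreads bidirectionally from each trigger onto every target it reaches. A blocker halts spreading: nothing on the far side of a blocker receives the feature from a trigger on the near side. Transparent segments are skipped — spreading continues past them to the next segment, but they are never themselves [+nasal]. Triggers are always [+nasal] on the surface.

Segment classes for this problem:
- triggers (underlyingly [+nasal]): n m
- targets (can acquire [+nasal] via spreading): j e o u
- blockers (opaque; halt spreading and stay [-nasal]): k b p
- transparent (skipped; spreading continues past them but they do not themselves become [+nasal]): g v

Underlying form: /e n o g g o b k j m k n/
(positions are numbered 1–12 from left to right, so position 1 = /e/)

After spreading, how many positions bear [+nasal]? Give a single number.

From /n/ at 2 rightward: 3 /o/ → [+nasal]; 4 /g/ transparent; 5 /g/ transparent; 6 /o/ → [+nasal]; 7 /b/ blocks.
From /n/ at 2 leftward: 1 /e/ → [+nasal]; word edge.
From /m/ at 10 rightward: 11 /k/ blocks.
From /m/ at 10 leftward: 9 /j/ → [+nasal]; 8 /k/ blocks.
From /n/ at 12 rightward: word edge.
From /n/ at 12 leftward: 11 /k/ blocks.
[+nasal] positions on the surface: 1 2 3 6 9 10 12.

7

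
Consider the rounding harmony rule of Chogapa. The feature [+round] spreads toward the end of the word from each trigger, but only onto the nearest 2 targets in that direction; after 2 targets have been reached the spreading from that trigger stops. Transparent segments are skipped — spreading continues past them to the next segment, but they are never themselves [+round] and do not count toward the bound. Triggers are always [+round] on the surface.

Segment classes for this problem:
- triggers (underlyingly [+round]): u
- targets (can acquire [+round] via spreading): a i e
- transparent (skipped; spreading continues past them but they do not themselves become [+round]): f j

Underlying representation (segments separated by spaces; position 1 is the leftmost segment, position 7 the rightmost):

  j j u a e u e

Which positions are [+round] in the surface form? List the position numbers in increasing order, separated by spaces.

3 4 5 6 7

From /u/ at 3 rightward: 4 /a/ → [+round]; 5 /e/ → [+round]; bound reached.
From /u/ at 6 rightward: 7 /e/ → [+round]; word edge.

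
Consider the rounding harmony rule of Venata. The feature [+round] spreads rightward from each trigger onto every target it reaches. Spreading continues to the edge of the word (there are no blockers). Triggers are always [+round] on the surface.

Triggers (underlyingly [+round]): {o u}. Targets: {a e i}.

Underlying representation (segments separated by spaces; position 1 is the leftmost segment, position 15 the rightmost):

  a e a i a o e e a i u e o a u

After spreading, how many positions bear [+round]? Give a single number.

10

From /o/ at 6 rightward: 7 /e/ → [+round]; 8 /e/ → [+round]; 9 /a/ → [+round]; 10 /i/ → [+round]; 11 /u/ is itself a trigger — this domain ends here.
From /u/ at 11 rightward: 12 /e/ → [+round]; 13 /o/ is itself a trigger — this domain ends here.
From /o/ at 13 rightward: 14 /a/ → [+round]; 15 /u/ is itself a trigger — this domain ends here.
From /u/ at 15 rightward: word edge.
Targets with no active source: positions 1 2 3 4 5 stay [-round].
[+round] positions on the surface: 6 7 8 9 10 11 12 13 14 15.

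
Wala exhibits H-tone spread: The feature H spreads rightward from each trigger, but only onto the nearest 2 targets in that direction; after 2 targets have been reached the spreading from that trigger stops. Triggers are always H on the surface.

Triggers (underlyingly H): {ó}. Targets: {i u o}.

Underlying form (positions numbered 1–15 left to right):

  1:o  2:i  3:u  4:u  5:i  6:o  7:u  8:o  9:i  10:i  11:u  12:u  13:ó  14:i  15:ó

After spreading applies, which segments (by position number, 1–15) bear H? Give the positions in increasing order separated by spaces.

From /ó/ at 13 rightward: 14 /i/ → H; 15 /ó/ is itself a trigger — this domain ends here.
From /ó/ at 15 rightward: word edge.
Targets with no active source: positions 1 2 3 4 5 6 7 8 9 10 11 12 stay [-high tone].

13 14 15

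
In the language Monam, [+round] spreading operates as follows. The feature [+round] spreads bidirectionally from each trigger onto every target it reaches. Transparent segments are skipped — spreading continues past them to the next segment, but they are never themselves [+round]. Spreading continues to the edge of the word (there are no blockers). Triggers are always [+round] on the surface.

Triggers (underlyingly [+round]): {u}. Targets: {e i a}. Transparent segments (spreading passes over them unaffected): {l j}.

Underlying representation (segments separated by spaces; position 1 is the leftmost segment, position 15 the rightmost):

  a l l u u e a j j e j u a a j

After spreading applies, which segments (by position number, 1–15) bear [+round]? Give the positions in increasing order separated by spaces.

From /u/ at 4 rightward: 5 /u/ is itself a trigger — this domain ends here.
From /u/ at 4 leftward: 3 /l/ transparent; 2 /l/ transparent; 1 /a/ → [+round]; word edge.
From /u/ at 5 rightward: 6 /e/ → [+round]; 7 /a/ → [+round]; 8 /j/ transparent; 9 /j/ transparent; 10 /e/ → [+round]; 11 /j/ transparent; 12 /u/ is itself a trigger — this domain ends here.
From /u/ at 5 leftward: 4 /u/ is itself a trigger — this domain ends here.
From /u/ at 12 rightward: 13 /a/ → [+round]; 14 /a/ → [+round]; 15 /j/ transparent; word edge.
From /u/ at 12 leftward: 11 /j/ transparent; 10 /e/ → [+round]; 9 /j/ transparent; 8 /j/ transparent; 7 /a/ → [+round]; 6 /e/ → [+round]; 5 /u/ is itself a trigger — this domain ends here.

1 4 5 6 7 10 12 13 14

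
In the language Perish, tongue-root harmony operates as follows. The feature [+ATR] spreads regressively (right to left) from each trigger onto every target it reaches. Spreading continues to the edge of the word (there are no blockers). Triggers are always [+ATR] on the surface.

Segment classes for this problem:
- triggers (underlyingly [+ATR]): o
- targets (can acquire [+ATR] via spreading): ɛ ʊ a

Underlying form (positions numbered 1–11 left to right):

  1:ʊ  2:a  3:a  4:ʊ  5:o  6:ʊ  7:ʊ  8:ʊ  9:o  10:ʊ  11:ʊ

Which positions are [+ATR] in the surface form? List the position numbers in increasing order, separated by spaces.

1 2 3 4 5 6 7 8 9

From /o/ at 5 leftward: 4 /ʊ/ → [+ATR]; 3 /a/ → [+ATR]; 2 /a/ → [+ATR]; 1 /ʊ/ → [+ATR]; word edge.
From /o/ at 9 leftward: 8 /ʊ/ → [+ATR]; 7 /ʊ/ → [+ATR]; 6 /ʊ/ → [+ATR]; 5 /o/ is itself a trigger — this domain ends here.
Targets with no active source: positions 10 11 stay [-ATR].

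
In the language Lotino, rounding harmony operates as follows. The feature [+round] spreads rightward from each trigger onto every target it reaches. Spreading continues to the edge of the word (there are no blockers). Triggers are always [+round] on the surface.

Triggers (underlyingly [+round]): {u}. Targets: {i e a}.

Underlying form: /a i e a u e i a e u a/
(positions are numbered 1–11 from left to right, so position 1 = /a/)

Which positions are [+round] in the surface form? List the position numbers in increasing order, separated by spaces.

5 6 7 8 9 10 11

From /u/ at 5 rightward: 6 /e/ → [+round]; 7 /i/ → [+round]; 8 /a/ → [+round]; 9 /e/ → [+round]; 10 /u/ is itself a trigger — this domain ends here.
From /u/ at 10 rightward: 11 /a/ → [+round]; word edge.
Targets with no active source: positions 1 2 3 4 stay [-round].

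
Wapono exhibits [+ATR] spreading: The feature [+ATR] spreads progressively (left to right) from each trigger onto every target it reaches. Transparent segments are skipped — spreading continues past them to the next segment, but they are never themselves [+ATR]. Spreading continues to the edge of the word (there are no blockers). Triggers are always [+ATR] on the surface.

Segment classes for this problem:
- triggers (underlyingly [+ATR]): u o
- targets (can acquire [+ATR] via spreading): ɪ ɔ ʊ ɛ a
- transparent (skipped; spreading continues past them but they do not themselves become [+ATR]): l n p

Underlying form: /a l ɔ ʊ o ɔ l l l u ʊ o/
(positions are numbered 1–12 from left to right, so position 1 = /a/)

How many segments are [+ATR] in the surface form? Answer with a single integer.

5

From /o/ at 5 rightward: 6 /ɔ/ → [+ATR]; 7 /l/ transparent; 8 /l/ transparent; 9 /l/ transparent; 10 /u/ is itself a trigger — this domain ends here.
From /u/ at 10 rightward: 11 /ʊ/ → [+ATR]; 12 /o/ is itself a trigger — this domain ends here.
From /o/ at 12 rightward: word edge.
Targets with no active source: positions 1 3 4 stay [-ATR].
[+ATR] positions on the surface: 5 6 10 11 12.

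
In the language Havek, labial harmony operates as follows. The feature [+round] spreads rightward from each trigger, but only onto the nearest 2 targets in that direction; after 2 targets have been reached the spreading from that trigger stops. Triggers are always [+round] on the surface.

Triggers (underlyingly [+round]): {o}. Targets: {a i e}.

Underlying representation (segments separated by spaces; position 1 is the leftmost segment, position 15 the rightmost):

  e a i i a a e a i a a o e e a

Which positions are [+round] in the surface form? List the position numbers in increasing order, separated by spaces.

12 13 14

From /o/ at 12 rightward: 13 /e/ → [+round]; 14 /e/ → [+round]; bound reached.
Targets with no active source: positions 1 2 3 4 5 6 7 8 9 10 11 15 stay [-round].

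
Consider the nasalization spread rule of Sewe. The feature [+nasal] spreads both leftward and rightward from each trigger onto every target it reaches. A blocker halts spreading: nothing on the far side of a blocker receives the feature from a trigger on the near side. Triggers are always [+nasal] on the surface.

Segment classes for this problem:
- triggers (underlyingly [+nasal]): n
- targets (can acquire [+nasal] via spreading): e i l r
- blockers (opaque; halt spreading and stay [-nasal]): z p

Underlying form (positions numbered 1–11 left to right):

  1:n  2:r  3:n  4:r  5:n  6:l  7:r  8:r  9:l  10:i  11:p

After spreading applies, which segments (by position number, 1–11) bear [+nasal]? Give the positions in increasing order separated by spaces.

1 2 3 4 5 6 7 8 9 10

From /n/ at 1 rightward: 2 /r/ → [+nasal]; 3 /n/ is itself a trigger — this domain ends here.
From /n/ at 1 leftward: word edge.
From /n/ at 3 rightward: 4 /r/ → [+nasal]; 5 /n/ is itself a trigger — this domain ends here.
From /n/ at 3 leftward: 2 /r/ → [+nasal]; 1 /n/ is itself a trigger — this domain ends here.
From /n/ at 5 rightward: 6 /l/ → [+nasal]; 7 /r/ → [+nasal]; 8 /r/ → [+nasal]; 9 /l/ → [+nasal]; 10 /i/ → [+nasal]; 11 /p/ blocks.
From /n/ at 5 leftward: 4 /r/ → [+nasal]; 3 /n/ is itself a trigger — this domain ends here.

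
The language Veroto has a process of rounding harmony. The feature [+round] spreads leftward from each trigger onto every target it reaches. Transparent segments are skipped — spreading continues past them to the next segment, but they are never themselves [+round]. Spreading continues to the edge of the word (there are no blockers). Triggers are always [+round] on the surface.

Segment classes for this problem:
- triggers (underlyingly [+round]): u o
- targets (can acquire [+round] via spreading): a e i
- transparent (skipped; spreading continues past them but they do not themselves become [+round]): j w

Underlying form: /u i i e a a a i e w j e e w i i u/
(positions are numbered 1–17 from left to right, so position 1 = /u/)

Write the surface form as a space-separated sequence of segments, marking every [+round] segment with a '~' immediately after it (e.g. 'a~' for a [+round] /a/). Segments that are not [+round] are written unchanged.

u~ i~ i~ e~ a~ a~ a~ i~ e~ w j e~ e~ w i~ i~ u~

From /u/ at 1 leftward: word edge.
From /u/ at 17 leftward: 16 /i/ → [+round]; 15 /i/ → [+round]; 14 /w/ transparent; 13 /e/ → [+round]; 12 /e/ → [+round]; 11 /j/ transparent; 10 /w/ transparent; 9 /e/ → [+round]; 8 /i/ → [+round]; 7 /a/ → [+round]; 6 /a/ → [+round]; 5 /a/ → [+round]; 4 /e/ → [+round]; 3 /i/ → [+round]; 2 /i/ → [+round]; 1 /u/ is itself a trigger — this domain ends here.
[+round] positions on the surface: 1 2 3 4 5 6 7 8 9 12 13 15 16 17.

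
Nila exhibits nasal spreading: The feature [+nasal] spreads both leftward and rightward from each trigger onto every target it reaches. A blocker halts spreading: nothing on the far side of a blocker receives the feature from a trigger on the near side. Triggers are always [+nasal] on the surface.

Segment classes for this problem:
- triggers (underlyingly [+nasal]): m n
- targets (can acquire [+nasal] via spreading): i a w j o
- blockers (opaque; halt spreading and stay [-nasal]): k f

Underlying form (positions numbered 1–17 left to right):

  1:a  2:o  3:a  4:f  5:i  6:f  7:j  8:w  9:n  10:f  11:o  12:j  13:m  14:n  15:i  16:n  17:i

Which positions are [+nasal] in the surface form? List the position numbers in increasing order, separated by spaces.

7 8 9 11 12 13 14 15 16 17

From /n/ at 9 rightward: 10 /f/ blocks.
From /n/ at 9 leftward: 8 /w/ → [+nasal]; 7 /j/ → [+nasal]; 6 /f/ blocks.
From /m/ at 13 rightward: 14 /n/ is itself a trigger — this domain ends here.
From /m/ at 13 leftward: 12 /j/ → [+nasal]; 11 /o/ → [+nasal]; 10 /f/ blocks.
From /n/ at 14 rightward: 15 /i/ → [+nasal]; 16 /n/ is itself a trigger — this domain ends here.
From /n/ at 14 leftward: 13 /m/ is itself a trigger — this domain ends here.
From /n/ at 16 rightward: 17 /i/ → [+nasal]; word edge.
From /n/ at 16 leftward: 15 /i/ → [+nasal]; 14 /n/ is itself a trigger — this domain ends here.
Targets with no active source: positions 1 2 3 5 stay [-nasal].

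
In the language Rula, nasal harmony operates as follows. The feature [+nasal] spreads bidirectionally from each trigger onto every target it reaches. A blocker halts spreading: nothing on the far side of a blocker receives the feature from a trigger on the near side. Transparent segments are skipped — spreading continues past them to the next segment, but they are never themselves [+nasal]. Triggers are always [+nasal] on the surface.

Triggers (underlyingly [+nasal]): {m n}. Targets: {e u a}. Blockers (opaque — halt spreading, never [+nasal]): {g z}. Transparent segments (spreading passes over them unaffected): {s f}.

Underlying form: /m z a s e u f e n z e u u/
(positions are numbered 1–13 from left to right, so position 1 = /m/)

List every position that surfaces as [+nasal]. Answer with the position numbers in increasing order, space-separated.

From /m/ at 1 rightward: 2 /z/ blocks.
From /m/ at 1 leftward: word edge.
From /n/ at 9 rightward: 10 /z/ blocks.
From /n/ at 9 leftward: 8 /e/ → [+nasal]; 7 /f/ transparent; 6 /u/ → [+nasal]; 5 /e/ → [+nasal]; 4 /s/ transparent; 3 /a/ → [+nasal]; 2 /z/ blocks.
Targets with no active source: positions 11 12 13 stay [-nasal].

1 3 5 6 8 9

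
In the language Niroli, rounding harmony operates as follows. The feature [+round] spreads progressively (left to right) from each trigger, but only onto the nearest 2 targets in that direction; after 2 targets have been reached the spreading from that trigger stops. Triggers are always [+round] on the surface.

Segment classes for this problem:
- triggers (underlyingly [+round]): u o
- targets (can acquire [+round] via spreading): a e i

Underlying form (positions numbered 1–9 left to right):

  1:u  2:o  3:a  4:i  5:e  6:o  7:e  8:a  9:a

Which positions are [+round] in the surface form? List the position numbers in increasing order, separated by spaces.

From /u/ at 1 rightward: 2 /o/ is itself a trigger — this domain ends here.
From /o/ at 2 rightward: 3 /a/ → [+round]; 4 /i/ → [+round]; bound reached.
From /o/ at 6 rightward: 7 /e/ → [+round]; 8 /a/ → [+round]; bound reached.
Targets with no active source: positions 5 9 stay [-round].

1 2 3 4 6 7 8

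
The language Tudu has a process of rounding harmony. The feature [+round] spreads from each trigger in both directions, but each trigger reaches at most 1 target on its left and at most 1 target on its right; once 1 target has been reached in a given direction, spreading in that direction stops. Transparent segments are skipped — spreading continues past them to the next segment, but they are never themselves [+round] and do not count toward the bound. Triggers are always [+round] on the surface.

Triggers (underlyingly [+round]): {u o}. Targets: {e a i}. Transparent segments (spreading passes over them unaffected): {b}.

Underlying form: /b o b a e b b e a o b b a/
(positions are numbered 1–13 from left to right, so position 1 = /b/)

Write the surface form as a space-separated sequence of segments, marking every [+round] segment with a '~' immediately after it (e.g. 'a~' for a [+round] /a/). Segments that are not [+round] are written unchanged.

b o~ b a~ e b b e a~ o~ b b a~

From /o/ at 2 rightward: 3 /b/ transparent; 4 /a/ → [+round]; bound reached.
From /o/ at 2 leftward: 1 /b/ transparent; word edge.
From /o/ at 10 rightward: 11 /b/ transparent; 12 /b/ transparent; 13 /a/ → [+round]; bound reached.
From /o/ at 10 leftward: 9 /a/ → [+round]; bound reached.
Targets with no active source: positions 5 8 stay [-round].
[+round] positions on the surface: 2 4 9 10 13.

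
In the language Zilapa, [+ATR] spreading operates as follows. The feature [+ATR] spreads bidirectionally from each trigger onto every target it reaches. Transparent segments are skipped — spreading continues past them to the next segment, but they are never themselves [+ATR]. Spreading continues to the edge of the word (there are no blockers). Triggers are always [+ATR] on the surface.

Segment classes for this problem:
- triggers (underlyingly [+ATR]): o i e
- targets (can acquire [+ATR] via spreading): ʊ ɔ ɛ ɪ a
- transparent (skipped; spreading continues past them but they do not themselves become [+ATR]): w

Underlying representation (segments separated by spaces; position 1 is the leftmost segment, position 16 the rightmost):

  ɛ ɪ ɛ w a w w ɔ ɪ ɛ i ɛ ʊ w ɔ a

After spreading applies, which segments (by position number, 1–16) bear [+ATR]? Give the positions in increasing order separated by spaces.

From /i/ at 11 rightward: 12 /ɛ/ → [+ATR]; 13 /ʊ/ → [+ATR]; 14 /w/ transparent; 15 /ɔ/ → [+ATR]; 16 /a/ → [+ATR]; word edge.
From /i/ at 11 leftward: 10 /ɛ/ → [+ATR]; 9 /ɪ/ → [+ATR]; 8 /ɔ/ → [+ATR]; 7 /w/ transparent; 6 /w/ transparent; 5 /a/ → [+ATR]; 4 /w/ transparent; 3 /ɛ/ → [+ATR]; 2 /ɪ/ → [+ATR]; 1 /ɛ/ → [+ATR]; word edge.

1 2 3 5 8 9 10 11 12 13 15 16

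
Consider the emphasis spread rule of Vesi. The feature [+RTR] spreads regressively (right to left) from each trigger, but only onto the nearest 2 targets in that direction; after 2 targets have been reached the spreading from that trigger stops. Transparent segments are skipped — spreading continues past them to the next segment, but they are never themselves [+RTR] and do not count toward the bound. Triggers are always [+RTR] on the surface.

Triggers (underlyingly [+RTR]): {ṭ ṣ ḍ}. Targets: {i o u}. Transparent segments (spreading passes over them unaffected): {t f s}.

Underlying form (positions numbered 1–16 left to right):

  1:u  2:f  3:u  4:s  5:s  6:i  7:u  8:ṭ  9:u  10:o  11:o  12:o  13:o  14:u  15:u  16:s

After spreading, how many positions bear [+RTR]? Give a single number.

3

From /ṭ/ at 8 leftward: 7 /u/ → [+RTR]; 6 /i/ → [+RTR]; bound reached.
Targets with no active source: positions 1 3 9 10 11 12 13 14 15 stay [-emphatic].
[+RTR] positions on the surface: 6 7 8.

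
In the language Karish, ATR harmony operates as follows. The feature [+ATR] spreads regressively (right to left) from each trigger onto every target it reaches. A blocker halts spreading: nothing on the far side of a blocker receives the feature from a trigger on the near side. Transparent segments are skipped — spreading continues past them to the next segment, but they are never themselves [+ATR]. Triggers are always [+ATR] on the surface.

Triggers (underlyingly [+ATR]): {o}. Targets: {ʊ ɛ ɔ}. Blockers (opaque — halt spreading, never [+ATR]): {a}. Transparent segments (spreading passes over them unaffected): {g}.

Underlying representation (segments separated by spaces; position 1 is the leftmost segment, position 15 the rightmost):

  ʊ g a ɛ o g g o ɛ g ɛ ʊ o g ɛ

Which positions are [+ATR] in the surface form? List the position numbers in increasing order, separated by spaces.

4 5 8 9 11 12 13

From /o/ at 5 leftward: 4 /ɛ/ → [+ATR]; 3 /a/ blocks.
From /o/ at 8 leftward: 7 /g/ transparent; 6 /g/ transparent; 5 /o/ is itself a trigger — this domain ends here.
From /o/ at 13 leftward: 12 /ʊ/ → [+ATR]; 11 /ɛ/ → [+ATR]; 10 /g/ transparent; 9 /ɛ/ → [+ATR]; 8 /o/ is itself a trigger — this domain ends here.
Targets with no active source: positions 1 15 stay [-ATR].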